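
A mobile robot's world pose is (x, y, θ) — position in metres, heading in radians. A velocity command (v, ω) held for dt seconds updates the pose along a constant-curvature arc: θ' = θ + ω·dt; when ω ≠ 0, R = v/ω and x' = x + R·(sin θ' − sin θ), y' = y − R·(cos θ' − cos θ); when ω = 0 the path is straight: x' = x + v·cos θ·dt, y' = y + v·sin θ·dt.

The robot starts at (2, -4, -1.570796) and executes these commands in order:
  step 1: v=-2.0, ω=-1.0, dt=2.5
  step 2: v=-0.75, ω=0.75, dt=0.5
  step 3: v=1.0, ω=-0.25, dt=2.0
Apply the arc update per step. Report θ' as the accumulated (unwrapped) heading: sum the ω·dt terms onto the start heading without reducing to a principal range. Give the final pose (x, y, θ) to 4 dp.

(4.5042, -1.6293, -4.1958)

step 1: θ'=-4.0708 (R=2.0000) → pose (5.6023, -2.8031, -4.0708)
step 2: θ'=-3.6958 (R=-1.0000) → pose (5.8772, -3.0549, -3.6958)
step 3: θ'=-4.1958 (R=-4.0000) → pose (4.5042, -1.6293, -4.1958)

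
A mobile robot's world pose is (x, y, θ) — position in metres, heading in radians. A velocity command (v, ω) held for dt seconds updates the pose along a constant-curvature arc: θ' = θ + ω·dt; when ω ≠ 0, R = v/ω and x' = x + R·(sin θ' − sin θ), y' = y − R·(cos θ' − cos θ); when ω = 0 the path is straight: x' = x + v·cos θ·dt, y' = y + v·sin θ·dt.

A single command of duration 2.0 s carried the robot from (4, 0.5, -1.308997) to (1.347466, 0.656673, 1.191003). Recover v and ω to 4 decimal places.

v = -1.7500, ω = 1.2500

Δθ = 1.191003 − -1.308997 = 2.500000
ω = Δθ/dt = 2.500000/2.0 = 1.2500
R = Δx/(sin θ' − sin θ) = -1.4000
v = R·ω = -1.4000·1.2500 = -1.7500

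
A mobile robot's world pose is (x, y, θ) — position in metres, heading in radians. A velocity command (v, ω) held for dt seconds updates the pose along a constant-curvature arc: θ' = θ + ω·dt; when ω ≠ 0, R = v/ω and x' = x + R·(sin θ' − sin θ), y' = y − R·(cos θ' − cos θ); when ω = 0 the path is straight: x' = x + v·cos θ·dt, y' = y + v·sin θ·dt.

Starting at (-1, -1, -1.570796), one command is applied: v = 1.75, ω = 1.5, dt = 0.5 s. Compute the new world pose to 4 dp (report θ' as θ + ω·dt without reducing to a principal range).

θ' = -1.5708 + 1.5·0.5 = -0.8208
R = v/ω = 1.75/1.5 = 1.1667
x' = -1 + 1.1667·(sin -0.8208 − sin -1.5708) = -0.6870
y' = -1 − 1.1667·(cos -0.8208 − cos -1.5708) = -1.7952

(-0.6870, -1.7952, -0.8208)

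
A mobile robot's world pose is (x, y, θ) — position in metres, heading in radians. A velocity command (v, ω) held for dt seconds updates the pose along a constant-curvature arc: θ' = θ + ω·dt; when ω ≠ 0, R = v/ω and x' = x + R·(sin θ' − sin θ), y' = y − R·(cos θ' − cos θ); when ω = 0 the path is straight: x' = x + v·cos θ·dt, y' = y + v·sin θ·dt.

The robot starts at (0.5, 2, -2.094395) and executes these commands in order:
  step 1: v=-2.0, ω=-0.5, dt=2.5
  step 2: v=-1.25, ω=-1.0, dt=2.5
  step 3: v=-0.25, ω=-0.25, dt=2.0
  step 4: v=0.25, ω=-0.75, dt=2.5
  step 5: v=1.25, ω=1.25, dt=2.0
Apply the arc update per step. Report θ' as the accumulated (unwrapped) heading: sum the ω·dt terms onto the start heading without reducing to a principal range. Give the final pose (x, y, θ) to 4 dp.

(6.3223, -0.1852, -5.7194)

step 1: θ'=-3.3444 (R=4.0000) → pose (4.7698, 3.9180, -3.3444)
step 2: θ'=-5.8444 (R=1.2500) → pose (5.0490, 1.5621, -5.8444)
step 3: θ'=-6.3444 (R=1.0000) → pose (4.5630, 1.4692, -6.3444)
step 4: θ'=-8.2194 (R=-0.3333) → pose (4.8540, 1.0174, -8.2194)
step 5: θ'=-5.7194 (R=1.0000) → pose (6.3223, -0.1852, -5.7194)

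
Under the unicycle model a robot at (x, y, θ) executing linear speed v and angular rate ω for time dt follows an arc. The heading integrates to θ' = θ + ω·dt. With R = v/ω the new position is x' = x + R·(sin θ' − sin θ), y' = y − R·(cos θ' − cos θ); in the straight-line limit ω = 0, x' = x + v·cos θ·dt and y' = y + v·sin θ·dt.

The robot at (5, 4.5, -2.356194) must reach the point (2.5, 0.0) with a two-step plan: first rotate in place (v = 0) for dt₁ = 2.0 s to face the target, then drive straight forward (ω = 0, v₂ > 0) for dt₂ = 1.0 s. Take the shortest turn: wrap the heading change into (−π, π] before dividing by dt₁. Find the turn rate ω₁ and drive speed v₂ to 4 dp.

ω₁ = 0.1391, v₂ = 5.1478

heading to target = atan2(0−4.5, 2.5−5) = -2.0779
Δθ = wrap(-2.0779 − -2.3562) = 0.2783; ω₁ = Δθ/dt₁ = 0.1391
distance = √((2.5−5)² + (0−4.5)²) = 5.1478; v₂ = distance/dt₂ = 5.1478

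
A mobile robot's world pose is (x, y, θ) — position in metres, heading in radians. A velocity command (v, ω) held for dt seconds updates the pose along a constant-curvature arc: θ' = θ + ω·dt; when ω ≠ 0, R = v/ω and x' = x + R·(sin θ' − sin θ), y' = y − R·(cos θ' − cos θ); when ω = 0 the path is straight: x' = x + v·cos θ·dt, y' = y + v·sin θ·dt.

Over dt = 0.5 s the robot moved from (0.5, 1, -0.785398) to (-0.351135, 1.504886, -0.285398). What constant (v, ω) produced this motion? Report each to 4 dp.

Δθ = -0.285398 − -0.785398 = 0.500000
ω = Δθ/dt = 0.500000/0.5 = 1.0000
R = Δx/(sin θ' − sin θ) = -2.0000
v = R·ω = -2.0000·1.0000 = -2.0000

v = -2.0000, ω = 1.0000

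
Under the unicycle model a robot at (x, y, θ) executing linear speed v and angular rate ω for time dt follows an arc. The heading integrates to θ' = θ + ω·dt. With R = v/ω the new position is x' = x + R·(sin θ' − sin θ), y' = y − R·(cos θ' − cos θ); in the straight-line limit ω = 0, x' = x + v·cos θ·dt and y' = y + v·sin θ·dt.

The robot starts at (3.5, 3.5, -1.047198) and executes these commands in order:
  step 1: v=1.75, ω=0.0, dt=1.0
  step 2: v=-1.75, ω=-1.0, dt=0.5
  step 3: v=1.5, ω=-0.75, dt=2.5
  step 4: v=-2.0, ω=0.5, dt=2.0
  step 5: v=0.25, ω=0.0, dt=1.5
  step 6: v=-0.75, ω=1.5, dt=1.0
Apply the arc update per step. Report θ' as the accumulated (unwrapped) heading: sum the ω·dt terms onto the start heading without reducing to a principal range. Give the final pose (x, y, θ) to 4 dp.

(5.1181, 2.1150, -0.9222)

step 1: θ'=-1.0472 (straight) → pose (4.3750, 1.9845, -1.0472)
step 2: θ'=-1.5472 (R=1.7500) → pose (4.1410, 2.8182, -1.5472)
step 3: θ'=-3.4222 (R=-2.0000) → pose (1.5877, 0.8492, -3.4222)
step 4: θ'=-2.4222 (R=-4.0000) → pose (5.3312, 1.6839, -2.4222)
step 5: θ'=-2.4222 (straight) → pose (5.0491, 1.4368, -2.4222)
step 6: θ'=-0.9222 (R=-0.5000) → pose (5.1181, 2.1150, -0.9222)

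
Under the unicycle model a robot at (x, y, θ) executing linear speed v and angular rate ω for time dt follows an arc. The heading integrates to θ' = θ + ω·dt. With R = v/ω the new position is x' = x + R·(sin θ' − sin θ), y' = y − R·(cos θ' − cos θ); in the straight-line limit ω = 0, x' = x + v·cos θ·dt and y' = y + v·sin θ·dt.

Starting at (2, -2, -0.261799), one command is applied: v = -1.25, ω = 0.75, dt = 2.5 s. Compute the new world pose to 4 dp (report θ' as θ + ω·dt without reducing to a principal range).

θ' = -0.2618 + 0.75·2.5 = 1.6132
R = v/ω = -1.25/0.75 = -1.6667
x' = 2 + -1.6667·(sin 1.6132 − sin -0.2618) = -0.0965
y' = -2 − -1.6667·(cos 1.6132 − cos -0.2618) = -3.6805

(-0.0965, -3.6805, 1.6132)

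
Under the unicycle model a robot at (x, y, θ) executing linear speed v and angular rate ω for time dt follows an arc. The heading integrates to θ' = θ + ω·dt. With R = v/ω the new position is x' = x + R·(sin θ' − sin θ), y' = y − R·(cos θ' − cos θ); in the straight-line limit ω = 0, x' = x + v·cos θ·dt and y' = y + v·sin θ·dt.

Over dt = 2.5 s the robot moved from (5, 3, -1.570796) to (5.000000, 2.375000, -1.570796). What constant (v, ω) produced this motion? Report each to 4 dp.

v = 0.2500, ω = 0.0000

Δθ = -1.570796 − -1.570796 = 0.000000
ω = Δθ/dt = 0.000000/2.5 = 0.0000
ω = 0 → v = (Δx·cos θ + Δy·sin θ)/dt = 0.2500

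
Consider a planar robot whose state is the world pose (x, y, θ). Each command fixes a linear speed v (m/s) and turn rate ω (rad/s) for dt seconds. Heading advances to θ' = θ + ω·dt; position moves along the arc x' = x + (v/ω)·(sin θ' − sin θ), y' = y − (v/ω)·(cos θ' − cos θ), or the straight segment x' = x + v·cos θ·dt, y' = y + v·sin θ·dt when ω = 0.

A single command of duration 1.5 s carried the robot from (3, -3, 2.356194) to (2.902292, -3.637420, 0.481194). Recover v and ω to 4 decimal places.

v = -0.5000, ω = -1.2500

Δθ = 0.481194 − 2.356194 = -1.875000
ω = Δθ/dt = -1.875000/1.5 = -1.2500
R = −Δy/(cos θ' − cos θ) = 0.4000
v = R·ω = 0.4000·-1.2500 = -0.5000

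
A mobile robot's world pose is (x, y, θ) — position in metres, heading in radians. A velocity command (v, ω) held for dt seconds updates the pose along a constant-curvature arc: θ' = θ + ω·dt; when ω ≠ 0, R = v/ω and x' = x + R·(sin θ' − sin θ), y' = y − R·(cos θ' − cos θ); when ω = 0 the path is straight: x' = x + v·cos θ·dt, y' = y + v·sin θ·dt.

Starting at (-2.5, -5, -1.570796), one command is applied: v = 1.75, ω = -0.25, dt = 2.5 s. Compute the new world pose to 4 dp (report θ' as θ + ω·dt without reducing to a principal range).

θ' = -1.5708 + -0.25·2.5 = -2.1958
R = v/ω = 1.75/-0.25 = -7.0000
x' = -2.5 + -7.0000·(sin -2.1958 − sin -1.5708) = -3.8233
y' = -5 − -7.0000·(cos -2.1958 − cos -1.5708) = -9.0957

(-3.8233, -9.0957, -2.1958)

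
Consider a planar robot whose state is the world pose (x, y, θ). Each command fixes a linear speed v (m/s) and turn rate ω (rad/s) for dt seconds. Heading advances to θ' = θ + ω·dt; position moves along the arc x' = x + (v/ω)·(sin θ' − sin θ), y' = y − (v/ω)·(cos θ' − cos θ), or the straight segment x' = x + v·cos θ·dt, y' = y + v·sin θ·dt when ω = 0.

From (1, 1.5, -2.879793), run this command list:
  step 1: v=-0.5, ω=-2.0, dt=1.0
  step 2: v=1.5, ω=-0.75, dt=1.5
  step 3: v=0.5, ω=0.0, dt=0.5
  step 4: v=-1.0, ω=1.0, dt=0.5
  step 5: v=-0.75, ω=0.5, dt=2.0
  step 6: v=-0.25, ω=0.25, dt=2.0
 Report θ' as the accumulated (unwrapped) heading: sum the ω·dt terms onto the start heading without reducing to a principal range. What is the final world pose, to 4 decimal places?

(2.3507, 0.8047, -4.0048)

step 1: θ'=-4.8798 (R=0.2500) → pose (1.3112, 1.2169, -4.8798)
step 2: θ'=-6.0048 (R=-2.0000) → pose (2.7336, 2.8066, -6.0048)
step 3: θ'=-6.0048 (straight) → pose (2.9740, 2.8753, -6.0048)
step 4: θ'=-5.5048 (R=-1.0000) → pose (2.5467, 2.6259, -5.5048)
step 5: θ'=-4.5048 (R=-1.5000) → pose (2.1321, 1.2486, -4.5048)
step 6: θ'=-4.0048 (R=-1.0000) → pose (2.3507, 0.8047, -4.0048)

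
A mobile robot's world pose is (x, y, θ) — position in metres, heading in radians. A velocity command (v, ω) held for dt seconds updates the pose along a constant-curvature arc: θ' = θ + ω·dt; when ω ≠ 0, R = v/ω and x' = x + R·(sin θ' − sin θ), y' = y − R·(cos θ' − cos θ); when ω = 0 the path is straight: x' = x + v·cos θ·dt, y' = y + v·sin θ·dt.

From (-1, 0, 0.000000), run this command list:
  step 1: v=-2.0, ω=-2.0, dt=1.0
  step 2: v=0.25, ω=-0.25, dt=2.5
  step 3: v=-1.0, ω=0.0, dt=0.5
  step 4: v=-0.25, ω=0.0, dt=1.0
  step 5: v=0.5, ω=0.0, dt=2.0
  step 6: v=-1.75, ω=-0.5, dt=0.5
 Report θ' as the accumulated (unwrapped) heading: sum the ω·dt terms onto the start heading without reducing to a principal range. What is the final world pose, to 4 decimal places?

(-1.7354, 1.1724, -2.8750)

step 1: θ'=-2.0000 (R=1.0000) → pose (-1.9093, 1.4161, -2.0000)
step 2: θ'=-2.6250 (R=-1.0000) → pose (-2.3247, 0.9628, -2.6250)
step 3: θ'=-2.6250 (straight) → pose (-1.8899, 1.2097, -2.6250)
step 4: θ'=-2.6250 (straight) → pose (-1.6725, 1.3332, -2.6250)
step 5: θ'=-2.6250 (straight) → pose (-2.5421, 0.8393, -2.6250)
step 6: θ'=-2.8750 (R=3.5000) → pose (-1.7354, 1.1724, -2.8750)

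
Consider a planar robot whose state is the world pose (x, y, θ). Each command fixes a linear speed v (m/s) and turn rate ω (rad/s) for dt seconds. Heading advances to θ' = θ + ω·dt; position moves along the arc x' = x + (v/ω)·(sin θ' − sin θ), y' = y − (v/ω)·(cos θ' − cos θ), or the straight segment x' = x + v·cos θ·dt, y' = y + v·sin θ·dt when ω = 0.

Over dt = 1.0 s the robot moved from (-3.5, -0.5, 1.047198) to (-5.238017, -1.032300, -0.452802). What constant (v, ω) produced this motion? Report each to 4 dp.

Δθ = -0.452802 − 1.047198 = -1.500000
ω = Δθ/dt = -1.500000/1.0 = -1.5000
R = Δx/(sin θ' − sin θ) = 1.3333
v = R·ω = 1.3333·-1.5000 = -2.0000

v = -2.0000, ω = -1.5000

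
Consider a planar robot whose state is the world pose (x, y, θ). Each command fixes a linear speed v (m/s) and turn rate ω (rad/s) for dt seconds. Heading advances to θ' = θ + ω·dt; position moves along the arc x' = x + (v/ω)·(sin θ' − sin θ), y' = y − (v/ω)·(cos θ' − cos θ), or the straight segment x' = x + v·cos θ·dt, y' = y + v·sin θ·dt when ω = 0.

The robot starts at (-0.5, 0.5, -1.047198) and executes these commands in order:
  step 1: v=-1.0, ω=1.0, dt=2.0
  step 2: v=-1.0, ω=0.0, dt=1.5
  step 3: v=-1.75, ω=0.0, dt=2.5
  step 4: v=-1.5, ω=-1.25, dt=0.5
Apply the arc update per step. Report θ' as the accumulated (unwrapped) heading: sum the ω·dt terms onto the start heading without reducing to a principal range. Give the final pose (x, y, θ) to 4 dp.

step 1: θ'=0.9528 (R=-1.0000) → pose (-2.1811, 0.5794, 0.9528)
step 2: θ'=0.9528 (straight) → pose (-3.0502, -0.6432, 0.9528)
step 3: θ'=0.9528 (straight) → pose (-5.5851, -4.2090, 0.9528)
step 4: θ'=0.3278 (R=1.2000) → pose (-6.1767, -4.6498, 0.3278)

(-6.1767, -4.6498, 0.3278)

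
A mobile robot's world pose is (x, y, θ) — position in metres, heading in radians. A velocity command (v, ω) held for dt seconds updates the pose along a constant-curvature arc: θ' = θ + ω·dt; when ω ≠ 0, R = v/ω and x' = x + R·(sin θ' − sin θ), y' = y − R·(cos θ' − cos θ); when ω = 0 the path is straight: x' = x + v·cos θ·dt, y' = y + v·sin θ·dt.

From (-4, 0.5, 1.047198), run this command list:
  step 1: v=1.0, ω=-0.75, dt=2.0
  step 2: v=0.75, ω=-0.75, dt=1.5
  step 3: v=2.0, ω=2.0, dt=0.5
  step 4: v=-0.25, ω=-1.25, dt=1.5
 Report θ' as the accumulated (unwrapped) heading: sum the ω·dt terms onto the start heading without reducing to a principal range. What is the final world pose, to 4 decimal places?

step 1: θ'=-0.4528 (R=-1.3333) → pose (-2.2620, 1.0323, -0.4528)
step 2: θ'=-1.5778 (R=-1.0000) → pose (-1.6995, 0.1261, -1.5778)
step 3: θ'=-0.5778 (R=1.0000) → pose (-1.2457, -0.7186, -0.5778)
step 4: θ'=-2.4528 (R=0.2000) → pose (-1.2636, -0.3967, -2.4528)

(-1.2636, -0.3967, -2.4528)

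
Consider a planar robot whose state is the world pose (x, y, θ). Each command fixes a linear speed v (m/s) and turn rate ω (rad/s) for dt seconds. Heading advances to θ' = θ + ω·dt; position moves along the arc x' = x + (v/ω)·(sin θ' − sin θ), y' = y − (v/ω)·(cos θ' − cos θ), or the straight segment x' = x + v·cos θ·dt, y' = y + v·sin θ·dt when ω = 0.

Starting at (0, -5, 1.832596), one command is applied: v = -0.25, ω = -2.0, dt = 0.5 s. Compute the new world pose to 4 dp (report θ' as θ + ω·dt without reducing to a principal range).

θ' = 1.8326 + -2.0·0.5 = 0.8326
R = v/ω = -0.25/-2.0 = 0.1250
x' = 0 + 0.1250·(sin 0.8326 − sin 1.8326) = -0.0283
y' = -5 − 0.1250·(cos 0.8326 − cos 1.8326) = -5.1165

(-0.0283, -5.1165, 0.8326)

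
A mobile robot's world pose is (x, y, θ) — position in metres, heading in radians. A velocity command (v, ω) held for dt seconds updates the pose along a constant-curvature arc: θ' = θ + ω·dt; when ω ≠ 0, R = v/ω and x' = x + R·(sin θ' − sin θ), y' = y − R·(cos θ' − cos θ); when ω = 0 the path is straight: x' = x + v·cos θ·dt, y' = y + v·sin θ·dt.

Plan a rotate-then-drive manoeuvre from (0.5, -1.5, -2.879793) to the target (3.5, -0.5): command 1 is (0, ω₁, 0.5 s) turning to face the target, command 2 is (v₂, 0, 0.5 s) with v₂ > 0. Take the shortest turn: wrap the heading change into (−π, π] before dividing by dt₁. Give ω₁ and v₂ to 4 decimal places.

heading to target = atan2(-0.5−-1.5, 3.5−0.5) = 0.3218
Δθ = wrap(0.3218 − -2.8798) = -3.0816; ω₁ = Δθ/dt₁ = -6.1633
distance = √((3.5−0.5)² + (-0.5−-1.5)²) = 3.1623; v₂ = distance/dt₂ = 6.3246

ω₁ = -6.1633, v₂ = 6.3246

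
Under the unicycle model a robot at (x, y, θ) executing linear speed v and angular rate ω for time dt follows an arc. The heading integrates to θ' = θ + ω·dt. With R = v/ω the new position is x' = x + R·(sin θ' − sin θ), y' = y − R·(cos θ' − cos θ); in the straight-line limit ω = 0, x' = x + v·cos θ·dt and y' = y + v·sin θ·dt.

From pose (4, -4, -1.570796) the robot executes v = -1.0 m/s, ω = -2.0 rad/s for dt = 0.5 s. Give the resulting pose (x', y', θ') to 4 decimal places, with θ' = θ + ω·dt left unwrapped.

(4.2298, -3.5793, -2.5708)

θ' = -1.5708 + -2.0·0.5 = -2.5708
R = v/ω = -1.0/-2.0 = 0.5000
x' = 4 + 0.5000·(sin -2.5708 − sin -1.5708) = 4.2298
y' = -4 − 0.5000·(cos -2.5708 − cos -1.5708) = -3.5793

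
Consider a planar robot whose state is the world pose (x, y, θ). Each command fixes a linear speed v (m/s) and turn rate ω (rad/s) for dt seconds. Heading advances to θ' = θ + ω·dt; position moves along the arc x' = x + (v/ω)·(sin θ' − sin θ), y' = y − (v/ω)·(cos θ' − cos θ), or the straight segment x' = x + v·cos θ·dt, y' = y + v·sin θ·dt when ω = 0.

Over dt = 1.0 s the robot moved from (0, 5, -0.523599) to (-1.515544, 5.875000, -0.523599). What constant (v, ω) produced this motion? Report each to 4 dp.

Δθ = -0.523599 − -0.523599 = 0.000000
ω = Δθ/dt = 0.000000/1.0 = 0.0000
ω = 0 → v = (Δx·cos θ + Δy·sin θ)/dt = -1.7500

v = -1.7500, ω = 0.0000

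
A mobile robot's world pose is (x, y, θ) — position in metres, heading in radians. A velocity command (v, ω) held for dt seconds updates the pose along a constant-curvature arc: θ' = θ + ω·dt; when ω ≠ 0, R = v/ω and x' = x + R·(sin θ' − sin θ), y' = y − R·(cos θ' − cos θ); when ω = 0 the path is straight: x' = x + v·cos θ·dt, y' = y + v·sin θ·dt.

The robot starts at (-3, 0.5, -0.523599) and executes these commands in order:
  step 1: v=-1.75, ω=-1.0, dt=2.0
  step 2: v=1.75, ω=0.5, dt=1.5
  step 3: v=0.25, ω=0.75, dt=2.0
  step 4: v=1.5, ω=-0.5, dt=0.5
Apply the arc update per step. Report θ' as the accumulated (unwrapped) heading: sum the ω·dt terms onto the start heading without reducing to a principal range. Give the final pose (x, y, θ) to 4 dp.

(-3.6135, 0.6158, -0.5236)

step 1: θ'=-2.5236 (R=1.7500) → pose (-3.1390, 3.4419, -2.5236)
step 2: θ'=-1.7736 (R=3.5000) → pose (-4.5393, 1.2942, -1.7736)
step 3: θ'=-0.2736 (R=0.3333) → pose (-4.3029, 0.9061, -0.2736)
step 4: θ'=-0.5236 (R=-3.0000) → pose (-3.6135, 0.6158, -0.5236)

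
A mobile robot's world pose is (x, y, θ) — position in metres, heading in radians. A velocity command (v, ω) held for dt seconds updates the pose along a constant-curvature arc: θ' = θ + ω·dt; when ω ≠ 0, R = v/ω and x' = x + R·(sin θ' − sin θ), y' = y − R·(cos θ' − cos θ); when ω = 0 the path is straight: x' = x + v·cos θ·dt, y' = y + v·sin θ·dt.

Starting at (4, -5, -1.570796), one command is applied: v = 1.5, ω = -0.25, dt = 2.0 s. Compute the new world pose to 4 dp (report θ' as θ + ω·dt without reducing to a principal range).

θ' = -1.5708 + -0.25·2.0 = -2.0708
R = v/ω = 1.5/-0.25 = -6.0000
x' = 4 + -6.0000·(sin -2.0708 − sin -1.5708) = 3.2655
y' = -5 − -6.0000·(cos -2.0708 − cos -1.5708) = -7.8766

(3.2655, -7.8766, -2.0708)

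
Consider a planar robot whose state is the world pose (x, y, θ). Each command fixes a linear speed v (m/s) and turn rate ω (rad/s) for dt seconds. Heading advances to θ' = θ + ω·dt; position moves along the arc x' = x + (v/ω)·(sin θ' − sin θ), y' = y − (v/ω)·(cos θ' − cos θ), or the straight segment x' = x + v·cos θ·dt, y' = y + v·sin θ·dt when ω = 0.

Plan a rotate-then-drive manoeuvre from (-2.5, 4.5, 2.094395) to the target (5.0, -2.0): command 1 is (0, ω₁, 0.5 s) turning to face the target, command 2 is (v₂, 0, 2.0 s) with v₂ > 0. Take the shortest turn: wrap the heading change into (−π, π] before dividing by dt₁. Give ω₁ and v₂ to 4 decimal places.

heading to target = atan2(-2−4.5, 5−-2.5) = -0.7141
Δθ = wrap(-0.7141 − 2.0944) = -2.8085; ω₁ = Δθ/dt₁ = -5.6170
distance = √((5−-2.5)² + (-2−4.5)²) = 9.9247; v₂ = distance/dt₂ = 4.9624

ω₁ = -5.6170, v₂ = 4.9624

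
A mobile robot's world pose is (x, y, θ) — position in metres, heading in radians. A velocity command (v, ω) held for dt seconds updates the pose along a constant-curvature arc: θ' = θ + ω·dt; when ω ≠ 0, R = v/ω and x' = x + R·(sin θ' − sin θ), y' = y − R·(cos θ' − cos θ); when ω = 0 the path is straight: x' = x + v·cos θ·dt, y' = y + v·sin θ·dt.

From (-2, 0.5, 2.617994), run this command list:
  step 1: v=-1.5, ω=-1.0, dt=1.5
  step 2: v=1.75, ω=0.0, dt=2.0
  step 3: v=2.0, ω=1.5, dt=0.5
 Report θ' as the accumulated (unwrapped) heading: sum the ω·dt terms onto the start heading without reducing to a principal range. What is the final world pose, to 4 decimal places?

(0.2060, 2.6658, 1.8680)

step 1: θ'=1.1180 (R=1.5000) → pose (-1.4012, -1.4553, 1.1180)
step 2: θ'=1.1180 (straight) → pose (0.1300, 1.6920, 1.1180)
step 3: θ'=1.8680 (R=1.3333) → pose (0.2060, 2.6658, 1.8680)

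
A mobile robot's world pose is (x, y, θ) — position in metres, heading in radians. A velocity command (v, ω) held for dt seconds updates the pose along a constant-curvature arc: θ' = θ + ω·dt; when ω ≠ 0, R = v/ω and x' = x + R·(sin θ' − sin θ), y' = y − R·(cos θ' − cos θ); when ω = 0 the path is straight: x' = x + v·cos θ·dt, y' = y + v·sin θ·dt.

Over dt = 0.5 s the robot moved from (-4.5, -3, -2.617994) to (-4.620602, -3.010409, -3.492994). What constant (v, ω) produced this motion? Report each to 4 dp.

v = 0.2500, ω = -1.7500

Δθ = -3.492994 − -2.617994 = -0.875000
ω = Δθ/dt = -0.875000/0.5 = -1.7500
R = Δx/(sin θ' − sin θ) = -0.1429
v = R·ω = -0.1429·-1.7500 = 0.2500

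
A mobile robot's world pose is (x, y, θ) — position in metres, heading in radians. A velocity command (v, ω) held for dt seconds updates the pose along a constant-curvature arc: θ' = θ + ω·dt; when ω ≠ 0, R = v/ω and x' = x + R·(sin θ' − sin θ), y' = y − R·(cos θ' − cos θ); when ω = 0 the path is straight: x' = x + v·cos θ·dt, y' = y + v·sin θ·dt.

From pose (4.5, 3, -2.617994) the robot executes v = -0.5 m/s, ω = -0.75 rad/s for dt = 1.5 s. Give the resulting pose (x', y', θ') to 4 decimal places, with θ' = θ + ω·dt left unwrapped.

(5.2105, 2.9723, -3.7430)

θ' = -2.6180 + -0.75·1.5 = -3.7430
R = v/ω = -0.5/-0.75 = 0.6667
x' = 4.5 + 0.6667·(sin -3.7430 − sin -2.6180) = 5.2105
y' = 3 − 0.6667·(cos -3.7430 − cos -2.6180) = 2.9723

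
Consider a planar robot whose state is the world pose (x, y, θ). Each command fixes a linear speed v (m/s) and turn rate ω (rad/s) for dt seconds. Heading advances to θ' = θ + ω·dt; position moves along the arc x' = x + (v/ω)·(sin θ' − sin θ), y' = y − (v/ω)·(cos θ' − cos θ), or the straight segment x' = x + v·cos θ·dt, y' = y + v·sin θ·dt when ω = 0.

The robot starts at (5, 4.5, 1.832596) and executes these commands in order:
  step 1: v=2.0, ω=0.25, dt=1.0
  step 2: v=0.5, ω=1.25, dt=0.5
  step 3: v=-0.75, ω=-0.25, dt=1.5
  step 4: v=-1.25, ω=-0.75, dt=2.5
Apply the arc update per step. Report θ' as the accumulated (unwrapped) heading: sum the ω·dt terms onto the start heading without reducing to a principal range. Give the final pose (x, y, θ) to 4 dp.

(4.5066, 3.2177, 0.4576)

step 1: θ'=2.0826 (R=8.0000) → pose (4.2475, 6.3474, 2.0826)
step 2: θ'=2.7076 (R=0.4000) → pose (4.0670, 6.5144, 2.7076)
step 3: θ'=2.3326 (R=3.0000) → pose (4.9762, 5.8632, 2.3326)
step 4: θ'=0.4576 (R=1.6667) → pose (4.5066, 3.2177, 0.4576)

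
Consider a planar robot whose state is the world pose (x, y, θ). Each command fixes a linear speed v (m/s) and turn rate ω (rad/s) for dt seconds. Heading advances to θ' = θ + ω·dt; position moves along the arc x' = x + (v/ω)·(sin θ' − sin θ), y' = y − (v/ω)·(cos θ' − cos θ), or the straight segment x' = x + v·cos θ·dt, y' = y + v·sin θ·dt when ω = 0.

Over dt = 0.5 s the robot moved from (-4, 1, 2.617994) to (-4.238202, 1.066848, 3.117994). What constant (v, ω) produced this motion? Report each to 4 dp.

v = 0.5000, ω = 1.0000

Δθ = 3.117994 − 2.617994 = 0.500000
ω = Δθ/dt = 0.500000/0.5 = 1.0000
R = Δx/(sin θ' − sin θ) = 0.5000
v = R·ω = 0.5000·1.0000 = 0.5000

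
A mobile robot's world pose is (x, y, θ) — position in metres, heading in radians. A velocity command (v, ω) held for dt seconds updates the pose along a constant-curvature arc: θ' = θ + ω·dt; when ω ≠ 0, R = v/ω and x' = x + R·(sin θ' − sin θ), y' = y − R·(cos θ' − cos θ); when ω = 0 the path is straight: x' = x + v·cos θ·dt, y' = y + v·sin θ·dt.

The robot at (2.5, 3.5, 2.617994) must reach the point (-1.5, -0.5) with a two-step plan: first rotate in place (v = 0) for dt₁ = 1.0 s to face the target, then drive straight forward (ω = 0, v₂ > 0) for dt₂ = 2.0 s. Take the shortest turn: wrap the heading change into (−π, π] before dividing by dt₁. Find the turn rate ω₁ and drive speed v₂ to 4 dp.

heading to target = atan2(-0.5−3.5, -1.5−2.5) = -2.3562
Δθ = wrap(-2.3562 − 2.6180) = 1.3090; ω₁ = Δθ/dt₁ = 1.3090
distance = √((-1.5−2.5)² + (-0.5−3.5)²) = 5.6569; v₂ = distance/dt₂ = 2.8284

ω₁ = 1.3090, v₂ = 2.8284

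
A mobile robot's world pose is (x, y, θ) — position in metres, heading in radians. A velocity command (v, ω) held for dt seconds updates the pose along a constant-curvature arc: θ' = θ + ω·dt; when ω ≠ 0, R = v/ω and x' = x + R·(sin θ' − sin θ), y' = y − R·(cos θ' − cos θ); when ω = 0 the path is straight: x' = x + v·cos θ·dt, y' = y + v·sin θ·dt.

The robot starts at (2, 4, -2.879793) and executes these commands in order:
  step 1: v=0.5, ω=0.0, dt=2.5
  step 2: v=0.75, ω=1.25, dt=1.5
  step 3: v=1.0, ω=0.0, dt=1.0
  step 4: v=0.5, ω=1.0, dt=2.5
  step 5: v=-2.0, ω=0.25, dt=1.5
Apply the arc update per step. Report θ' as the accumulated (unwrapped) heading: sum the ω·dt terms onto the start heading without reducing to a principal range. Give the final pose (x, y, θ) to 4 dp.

step 1: θ'=-2.8798 (straight) → pose (0.7926, 3.6765, -2.8798)
step 2: θ'=-1.0048 (R=0.6000) → pose (0.4415, 2.7752, -1.0048)
step 3: θ'=-1.0048 (straight) → pose (0.9777, 1.9311, -1.0048)
step 4: θ'=1.4952 (R=0.5000) → pose (1.8983, 2.1615, 1.4952)
step 5: θ'=1.8702 (R=-8.0000) → pose (2.2314, -0.8023, 1.8702)

(2.2314, -0.8023, 1.8702)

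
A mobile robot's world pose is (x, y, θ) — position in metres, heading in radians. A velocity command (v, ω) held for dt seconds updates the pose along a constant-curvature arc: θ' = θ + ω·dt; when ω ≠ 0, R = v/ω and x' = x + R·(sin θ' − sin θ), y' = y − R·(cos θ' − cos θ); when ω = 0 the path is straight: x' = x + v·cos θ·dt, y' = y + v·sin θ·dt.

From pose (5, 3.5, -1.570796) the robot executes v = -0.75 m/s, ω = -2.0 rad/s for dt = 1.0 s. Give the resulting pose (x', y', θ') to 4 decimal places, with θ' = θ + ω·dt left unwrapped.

(5.5311, 3.8410, -3.5708)

θ' = -1.5708 + -2.0·1.0 = -3.5708
R = v/ω = -0.75/-2.0 = 0.3750
x' = 5 + 0.3750·(sin -3.5708 − sin -1.5708) = 5.5311
y' = 3.5 − 0.3750·(cos -3.5708 − cos -1.5708) = 3.8410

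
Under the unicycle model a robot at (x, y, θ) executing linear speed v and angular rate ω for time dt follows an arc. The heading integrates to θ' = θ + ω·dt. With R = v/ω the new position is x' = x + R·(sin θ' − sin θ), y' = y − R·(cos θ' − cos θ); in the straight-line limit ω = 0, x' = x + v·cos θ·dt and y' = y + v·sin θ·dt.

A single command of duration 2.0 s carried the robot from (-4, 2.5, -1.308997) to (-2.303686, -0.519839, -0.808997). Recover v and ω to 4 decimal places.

Δθ = -0.808997 − -1.308997 = 0.500000
ω = Δθ/dt = 0.500000/2.0 = 0.2500
R = −Δy/(cos θ' − cos θ) = 7.0000
v = R·ω = 7.0000·0.2500 = 1.7500

v = 1.7500, ω = 0.2500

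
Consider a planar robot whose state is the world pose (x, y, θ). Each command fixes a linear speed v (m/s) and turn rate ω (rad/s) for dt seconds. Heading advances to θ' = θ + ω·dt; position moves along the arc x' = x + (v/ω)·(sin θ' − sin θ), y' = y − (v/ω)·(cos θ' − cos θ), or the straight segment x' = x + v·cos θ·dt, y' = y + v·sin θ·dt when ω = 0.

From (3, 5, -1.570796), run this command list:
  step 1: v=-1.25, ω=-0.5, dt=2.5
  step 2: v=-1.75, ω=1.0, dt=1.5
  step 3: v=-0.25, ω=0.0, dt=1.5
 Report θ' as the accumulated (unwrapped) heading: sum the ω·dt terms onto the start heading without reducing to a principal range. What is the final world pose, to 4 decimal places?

step 1: θ'=-2.8208 (R=2.5000) → pose (4.7117, 7.3725, -2.8208)
step 2: θ'=-1.3208 (R=-1.7500) → pose (5.8555, 9.4661, -1.3208)
step 3: θ'=-1.3208 (straight) → pose (5.7627, 9.8295, -1.3208)

(5.7627, 9.8295, -1.3208)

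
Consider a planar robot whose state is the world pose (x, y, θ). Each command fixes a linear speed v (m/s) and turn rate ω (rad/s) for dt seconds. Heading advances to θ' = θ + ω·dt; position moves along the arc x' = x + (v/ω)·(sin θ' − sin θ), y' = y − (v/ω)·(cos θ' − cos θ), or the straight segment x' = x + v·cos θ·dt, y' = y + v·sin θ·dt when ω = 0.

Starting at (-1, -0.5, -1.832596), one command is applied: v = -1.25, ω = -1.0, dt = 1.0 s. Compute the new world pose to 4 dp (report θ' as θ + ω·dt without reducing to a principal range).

(-0.1727, 0.3673, -2.8326)

θ' = -1.8326 + -1.0·1.0 = -2.8326
R = v/ω = -1.25/-1.0 = 1.2500
x' = -1 + 1.2500·(sin -2.8326 − sin -1.8326) = -0.1727
y' = -0.5 − 1.2500·(cos -2.8326 − cos -1.8326) = 0.3673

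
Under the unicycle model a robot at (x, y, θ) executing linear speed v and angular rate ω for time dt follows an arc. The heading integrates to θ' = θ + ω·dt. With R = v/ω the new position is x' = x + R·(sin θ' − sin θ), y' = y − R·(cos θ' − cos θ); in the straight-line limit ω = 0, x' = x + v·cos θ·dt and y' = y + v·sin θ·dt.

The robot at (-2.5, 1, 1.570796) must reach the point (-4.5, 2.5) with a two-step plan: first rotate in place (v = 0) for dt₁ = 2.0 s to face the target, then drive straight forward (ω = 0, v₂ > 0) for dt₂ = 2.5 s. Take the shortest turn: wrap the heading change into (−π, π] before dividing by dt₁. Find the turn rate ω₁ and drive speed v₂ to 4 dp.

ω₁ = 0.4636, v₂ = 1.0000

heading to target = atan2(2.5−1, -4.5−-2.5) = 2.4981
Δθ = wrap(2.4981 − 1.5708) = 0.9273; ω₁ = Δθ/dt₁ = 0.4636
distance = √((-4.5−-2.5)² + (2.5−1)²) = 2.5000; v₂ = distance/dt₂ = 1.0000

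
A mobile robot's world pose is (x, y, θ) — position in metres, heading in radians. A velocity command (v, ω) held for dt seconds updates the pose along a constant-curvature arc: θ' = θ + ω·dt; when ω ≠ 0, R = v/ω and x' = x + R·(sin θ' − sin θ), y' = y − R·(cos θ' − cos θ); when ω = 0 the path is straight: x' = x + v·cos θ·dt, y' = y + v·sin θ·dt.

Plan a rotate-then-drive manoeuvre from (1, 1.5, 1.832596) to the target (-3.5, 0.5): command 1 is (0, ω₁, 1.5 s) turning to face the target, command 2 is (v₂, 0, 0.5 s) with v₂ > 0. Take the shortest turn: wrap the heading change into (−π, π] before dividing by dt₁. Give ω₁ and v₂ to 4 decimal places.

ω₁ = 1.0184, v₂ = 9.2195

heading to target = atan2(0.5−1.5, -3.5−1) = -2.9229
Δθ = wrap(-2.9229 − 1.8326) = 1.5277; ω₁ = Δθ/dt₁ = 1.0184
distance = √((-3.5−1)² + (0.5−1.5)²) = 4.6098; v₂ = distance/dt₂ = 9.2195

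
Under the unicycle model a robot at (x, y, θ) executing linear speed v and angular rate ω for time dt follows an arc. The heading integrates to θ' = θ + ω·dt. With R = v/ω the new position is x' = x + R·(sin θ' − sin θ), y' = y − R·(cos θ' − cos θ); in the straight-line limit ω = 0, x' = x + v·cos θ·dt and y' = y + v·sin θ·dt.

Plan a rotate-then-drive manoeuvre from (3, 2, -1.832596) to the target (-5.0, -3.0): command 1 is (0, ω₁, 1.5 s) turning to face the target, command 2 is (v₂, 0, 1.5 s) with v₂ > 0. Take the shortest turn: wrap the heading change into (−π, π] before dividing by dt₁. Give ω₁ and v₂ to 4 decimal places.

heading to target = atan2(-3−2, -5−3) = -2.5830
Δθ = wrap(-2.5830 − -1.8326) = -0.7504; ω₁ = Δθ/dt₁ = -0.5003
distance = √((-5−3)² + (-3−2)²) = 9.4340; v₂ = distance/dt₂ = 6.2893

ω₁ = -0.5003, v₂ = 6.2893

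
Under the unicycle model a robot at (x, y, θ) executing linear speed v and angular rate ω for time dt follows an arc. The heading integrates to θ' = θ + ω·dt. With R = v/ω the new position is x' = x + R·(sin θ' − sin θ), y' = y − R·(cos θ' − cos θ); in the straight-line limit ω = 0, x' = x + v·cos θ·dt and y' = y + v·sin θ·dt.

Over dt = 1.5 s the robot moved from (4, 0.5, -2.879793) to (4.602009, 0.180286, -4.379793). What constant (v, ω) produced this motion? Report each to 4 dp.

v = -0.5000, ω = -1.0000

Δθ = -4.379793 − -2.879793 = -1.500000
ω = Δθ/dt = -1.500000/1.5 = -1.0000
R = Δx/(sin θ' − sin θ) = 0.5000
v = R·ω = 0.5000·-1.0000 = -0.5000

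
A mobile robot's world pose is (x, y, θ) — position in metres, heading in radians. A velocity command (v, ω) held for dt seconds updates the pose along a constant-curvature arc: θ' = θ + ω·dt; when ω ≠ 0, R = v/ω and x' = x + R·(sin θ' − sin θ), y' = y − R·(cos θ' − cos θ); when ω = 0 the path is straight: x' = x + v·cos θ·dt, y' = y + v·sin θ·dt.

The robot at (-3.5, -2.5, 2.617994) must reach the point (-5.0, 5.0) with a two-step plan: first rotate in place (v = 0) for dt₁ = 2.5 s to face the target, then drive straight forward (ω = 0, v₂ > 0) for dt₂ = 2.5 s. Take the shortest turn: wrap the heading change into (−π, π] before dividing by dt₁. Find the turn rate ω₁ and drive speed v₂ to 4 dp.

ω₁ = -0.3399, v₂ = 3.0594

heading to target = atan2(5−-2.5, -5−-3.5) = 1.7682
Δθ = wrap(1.7682 − 2.6180) = -0.8498; ω₁ = Δθ/dt₁ = -0.3399
distance = √((-5−-3.5)² + (5−-2.5)²) = 7.6485; v₂ = distance/dt₂ = 3.0594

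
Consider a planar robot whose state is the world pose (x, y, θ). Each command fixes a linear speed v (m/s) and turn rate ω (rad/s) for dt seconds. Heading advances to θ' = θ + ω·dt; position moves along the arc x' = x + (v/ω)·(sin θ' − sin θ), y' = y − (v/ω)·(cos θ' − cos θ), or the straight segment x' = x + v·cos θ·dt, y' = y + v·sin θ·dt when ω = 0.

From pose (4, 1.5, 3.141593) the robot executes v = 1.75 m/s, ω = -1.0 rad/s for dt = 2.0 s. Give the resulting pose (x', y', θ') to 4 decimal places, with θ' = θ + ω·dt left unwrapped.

θ' = 3.1416 + -1.0·2.0 = 1.1416
R = v/ω = 1.75/-1.0 = -1.7500
x' = 4 + -1.7500·(sin 1.1416 − sin 3.1416) = 2.4087
y' = 1.5 − -1.7500·(cos 1.1416 − cos 3.1416) = 3.9783

(2.4087, 3.9783, 1.1416)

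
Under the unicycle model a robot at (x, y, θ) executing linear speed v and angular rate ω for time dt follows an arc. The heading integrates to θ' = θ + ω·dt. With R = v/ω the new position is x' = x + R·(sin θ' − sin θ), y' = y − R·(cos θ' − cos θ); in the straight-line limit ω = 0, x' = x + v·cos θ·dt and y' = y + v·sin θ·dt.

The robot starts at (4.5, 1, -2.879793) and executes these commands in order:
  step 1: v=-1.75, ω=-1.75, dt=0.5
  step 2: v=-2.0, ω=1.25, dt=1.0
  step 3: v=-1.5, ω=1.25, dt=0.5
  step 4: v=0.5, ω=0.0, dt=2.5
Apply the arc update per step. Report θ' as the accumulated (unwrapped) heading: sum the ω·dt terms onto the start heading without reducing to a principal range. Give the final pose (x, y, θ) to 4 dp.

(7.2560, 0.2831, -1.8798)

step 1: θ'=-3.7548 (R=1.0000) → pose (5.3343, 0.8519, -3.7548)
step 2: θ'=-2.5048 (R=-1.6000) → pose (7.2065, 0.8740, -2.5048)
step 3: θ'=-1.8798 (R=-1.2000) → pose (7.6361, 1.4739, -1.8798)
step 4: θ'=-1.8798 (straight) → pose (7.2560, 0.2831, -1.8798)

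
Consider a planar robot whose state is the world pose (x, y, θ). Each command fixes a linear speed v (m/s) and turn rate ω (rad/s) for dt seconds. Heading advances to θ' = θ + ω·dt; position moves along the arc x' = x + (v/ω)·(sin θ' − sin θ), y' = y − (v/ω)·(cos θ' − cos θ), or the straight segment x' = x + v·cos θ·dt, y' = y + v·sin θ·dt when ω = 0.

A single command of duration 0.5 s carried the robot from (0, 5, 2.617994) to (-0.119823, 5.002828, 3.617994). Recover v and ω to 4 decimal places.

Δθ = 3.617994 − 2.617994 = 1.000000
ω = Δθ/dt = 1.000000/0.5 = 2.0000
R = Δx/(sin θ' − sin θ) = 0.1250
v = R·ω = 0.1250·2.0000 = 0.2500

v = 0.2500, ω = 2.0000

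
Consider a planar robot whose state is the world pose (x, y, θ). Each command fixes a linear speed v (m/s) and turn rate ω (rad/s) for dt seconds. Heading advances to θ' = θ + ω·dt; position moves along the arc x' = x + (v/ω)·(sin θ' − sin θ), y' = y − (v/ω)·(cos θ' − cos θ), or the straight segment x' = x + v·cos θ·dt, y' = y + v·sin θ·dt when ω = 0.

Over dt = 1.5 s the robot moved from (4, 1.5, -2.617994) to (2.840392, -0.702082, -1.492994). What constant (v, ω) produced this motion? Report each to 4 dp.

Δθ = -1.492994 − -2.617994 = 1.125000
ω = Δθ/dt = 1.125000/1.5 = 0.7500
R = −Δy/(cos θ' − cos θ) = 2.3333
v = R·ω = 2.3333·0.7500 = 1.7500

v = 1.7500, ω = 0.7500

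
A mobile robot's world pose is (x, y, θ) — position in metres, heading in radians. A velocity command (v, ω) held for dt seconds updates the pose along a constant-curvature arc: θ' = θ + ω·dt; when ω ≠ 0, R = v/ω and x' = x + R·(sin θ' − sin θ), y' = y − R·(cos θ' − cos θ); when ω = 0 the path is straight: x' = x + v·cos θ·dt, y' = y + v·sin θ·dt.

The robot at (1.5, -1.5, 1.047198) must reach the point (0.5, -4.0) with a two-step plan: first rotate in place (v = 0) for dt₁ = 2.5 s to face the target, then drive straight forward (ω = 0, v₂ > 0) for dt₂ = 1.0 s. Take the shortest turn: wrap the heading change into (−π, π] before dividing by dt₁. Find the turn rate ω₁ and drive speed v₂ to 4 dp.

ω₁ = -1.1994, v₂ = 2.6926

heading to target = atan2(-4−-1.5, 0.5−1.5) = -1.9513
Δθ = wrap(-1.9513 − 1.0472) = -2.9985; ω₁ = Δθ/dt₁ = -1.1994
distance = √((0.5−1.5)² + (-4−-1.5)²) = 2.6926; v₂ = distance/dt₂ = 2.6926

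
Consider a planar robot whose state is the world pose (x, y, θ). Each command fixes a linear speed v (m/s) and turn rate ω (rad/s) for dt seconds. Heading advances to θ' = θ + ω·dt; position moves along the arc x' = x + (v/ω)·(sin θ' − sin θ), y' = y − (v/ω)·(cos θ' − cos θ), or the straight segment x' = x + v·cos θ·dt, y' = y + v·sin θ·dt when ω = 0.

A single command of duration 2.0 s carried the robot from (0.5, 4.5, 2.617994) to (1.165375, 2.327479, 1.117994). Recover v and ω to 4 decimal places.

Δθ = 1.117994 − 2.617994 = -1.500000
ω = Δθ/dt = -1.500000/2.0 = -0.7500
R = −Δy/(cos θ' − cos θ) = 1.6667
v = R·ω = 1.6667·-0.7500 = -1.2500

v = -1.2500, ω = -0.7500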